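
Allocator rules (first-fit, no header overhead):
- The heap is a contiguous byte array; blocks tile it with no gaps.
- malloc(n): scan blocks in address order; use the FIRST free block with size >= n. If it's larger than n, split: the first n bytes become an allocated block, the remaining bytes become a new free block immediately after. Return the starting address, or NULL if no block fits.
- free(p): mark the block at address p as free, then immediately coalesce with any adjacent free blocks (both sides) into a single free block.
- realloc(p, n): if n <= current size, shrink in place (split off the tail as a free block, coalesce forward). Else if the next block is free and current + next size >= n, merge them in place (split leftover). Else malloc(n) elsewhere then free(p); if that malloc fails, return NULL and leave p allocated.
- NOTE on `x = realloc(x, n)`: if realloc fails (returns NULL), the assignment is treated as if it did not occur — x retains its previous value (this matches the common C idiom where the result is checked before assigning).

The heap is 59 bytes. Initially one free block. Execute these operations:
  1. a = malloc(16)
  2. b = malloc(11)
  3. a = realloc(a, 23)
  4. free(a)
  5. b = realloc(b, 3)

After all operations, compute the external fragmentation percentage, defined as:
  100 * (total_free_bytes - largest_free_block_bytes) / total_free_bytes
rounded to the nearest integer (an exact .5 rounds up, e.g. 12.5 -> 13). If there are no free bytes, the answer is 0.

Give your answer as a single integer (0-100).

Answer: 29

Derivation:
Op 1: a = malloc(16) -> a = 0; heap: [0-15 ALLOC][16-58 FREE]
Op 2: b = malloc(11) -> b = 16; heap: [0-15 ALLOC][16-26 ALLOC][27-58 FREE]
Op 3: a = realloc(a, 23) -> a = 27; heap: [0-15 FREE][16-26 ALLOC][27-49 ALLOC][50-58 FREE]
Op 4: free(a) -> (freed a); heap: [0-15 FREE][16-26 ALLOC][27-58 FREE]
Op 5: b = realloc(b, 3) -> b = 16; heap: [0-15 FREE][16-18 ALLOC][19-58 FREE]
Free blocks: [16 40] total_free=56 largest=40 -> 100*(56-40)/56 = 1600/56 ≈ 28.571 -> rounds to 29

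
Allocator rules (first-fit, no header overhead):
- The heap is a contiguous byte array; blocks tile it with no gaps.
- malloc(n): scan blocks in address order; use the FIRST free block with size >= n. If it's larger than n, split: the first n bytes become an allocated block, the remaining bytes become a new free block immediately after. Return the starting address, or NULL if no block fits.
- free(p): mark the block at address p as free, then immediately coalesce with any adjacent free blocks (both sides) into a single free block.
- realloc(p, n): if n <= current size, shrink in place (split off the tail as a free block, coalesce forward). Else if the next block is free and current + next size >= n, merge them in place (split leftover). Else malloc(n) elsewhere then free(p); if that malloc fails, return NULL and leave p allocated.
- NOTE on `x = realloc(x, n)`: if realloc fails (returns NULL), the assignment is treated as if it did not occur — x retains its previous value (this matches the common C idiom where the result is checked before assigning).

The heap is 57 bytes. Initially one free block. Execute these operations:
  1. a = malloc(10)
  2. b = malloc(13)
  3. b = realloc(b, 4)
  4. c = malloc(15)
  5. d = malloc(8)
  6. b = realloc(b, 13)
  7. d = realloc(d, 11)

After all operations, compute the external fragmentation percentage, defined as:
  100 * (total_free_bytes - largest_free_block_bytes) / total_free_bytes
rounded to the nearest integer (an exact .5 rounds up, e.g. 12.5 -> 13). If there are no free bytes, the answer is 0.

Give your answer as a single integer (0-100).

Op 1: a = malloc(10) -> a = 0; heap: [0-9 ALLOC][10-56 FREE]
Op 2: b = malloc(13) -> b = 10; heap: [0-9 ALLOC][10-22 ALLOC][23-56 FREE]
Op 3: b = realloc(b, 4) -> b = 10; heap: [0-9 ALLOC][10-13 ALLOC][14-56 FREE]
Op 4: c = malloc(15) -> c = 14; heap: [0-9 ALLOC][10-13 ALLOC][14-28 ALLOC][29-56 FREE]
Op 5: d = malloc(8) -> d = 29; heap: [0-9 ALLOC][10-13 ALLOC][14-28 ALLOC][29-36 ALLOC][37-56 FREE]
Op 6: b = realloc(b, 13) -> b = 37; heap: [0-9 ALLOC][10-13 FREE][14-28 ALLOC][29-36 ALLOC][37-49 ALLOC][50-56 FREE]
Op 7: d = realloc(d, 11) -> NULL (d unchanged); heap: [0-9 ALLOC][10-13 FREE][14-28 ALLOC][29-36 ALLOC][37-49 ALLOC][50-56 FREE]
Free blocks: [4 7] total_free=11 largest=7 -> 100*(11-7)/11 = 400/11 ≈ 36.364 -> rounds to 36

Answer: 36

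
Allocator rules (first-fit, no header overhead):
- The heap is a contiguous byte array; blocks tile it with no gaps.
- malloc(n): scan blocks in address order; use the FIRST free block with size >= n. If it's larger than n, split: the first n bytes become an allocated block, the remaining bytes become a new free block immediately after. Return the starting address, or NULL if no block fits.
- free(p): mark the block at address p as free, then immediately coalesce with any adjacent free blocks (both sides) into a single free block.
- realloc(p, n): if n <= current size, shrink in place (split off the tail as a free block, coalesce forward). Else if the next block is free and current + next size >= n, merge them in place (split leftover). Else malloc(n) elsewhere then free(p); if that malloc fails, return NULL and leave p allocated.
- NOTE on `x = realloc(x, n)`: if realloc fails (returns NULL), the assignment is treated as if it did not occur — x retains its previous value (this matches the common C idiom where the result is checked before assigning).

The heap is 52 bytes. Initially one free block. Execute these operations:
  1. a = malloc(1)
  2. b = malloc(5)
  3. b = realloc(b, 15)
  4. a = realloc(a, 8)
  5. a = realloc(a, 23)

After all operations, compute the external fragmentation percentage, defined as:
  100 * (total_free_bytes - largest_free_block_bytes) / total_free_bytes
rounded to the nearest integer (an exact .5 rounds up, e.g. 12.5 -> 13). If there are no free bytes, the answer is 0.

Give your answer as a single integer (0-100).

Answer: 7

Derivation:
Op 1: a = malloc(1) -> a = 0; heap: [0-0 ALLOC][1-51 FREE]
Op 2: b = malloc(5) -> b = 1; heap: [0-0 ALLOC][1-5 ALLOC][6-51 FREE]
Op 3: b = realloc(b, 15) -> b = 1; heap: [0-0 ALLOC][1-15 ALLOC][16-51 FREE]
Op 4: a = realloc(a, 8) -> a = 16; heap: [0-0 FREE][1-15 ALLOC][16-23 ALLOC][24-51 FREE]
Op 5: a = realloc(a, 23) -> a = 16; heap: [0-0 FREE][1-15 ALLOC][16-38 ALLOC][39-51 FREE]
Free blocks: [1 13] total_free=14 largest=13 -> 100*(14-13)/14 = 100/14 ≈ 7.143 -> rounds to 7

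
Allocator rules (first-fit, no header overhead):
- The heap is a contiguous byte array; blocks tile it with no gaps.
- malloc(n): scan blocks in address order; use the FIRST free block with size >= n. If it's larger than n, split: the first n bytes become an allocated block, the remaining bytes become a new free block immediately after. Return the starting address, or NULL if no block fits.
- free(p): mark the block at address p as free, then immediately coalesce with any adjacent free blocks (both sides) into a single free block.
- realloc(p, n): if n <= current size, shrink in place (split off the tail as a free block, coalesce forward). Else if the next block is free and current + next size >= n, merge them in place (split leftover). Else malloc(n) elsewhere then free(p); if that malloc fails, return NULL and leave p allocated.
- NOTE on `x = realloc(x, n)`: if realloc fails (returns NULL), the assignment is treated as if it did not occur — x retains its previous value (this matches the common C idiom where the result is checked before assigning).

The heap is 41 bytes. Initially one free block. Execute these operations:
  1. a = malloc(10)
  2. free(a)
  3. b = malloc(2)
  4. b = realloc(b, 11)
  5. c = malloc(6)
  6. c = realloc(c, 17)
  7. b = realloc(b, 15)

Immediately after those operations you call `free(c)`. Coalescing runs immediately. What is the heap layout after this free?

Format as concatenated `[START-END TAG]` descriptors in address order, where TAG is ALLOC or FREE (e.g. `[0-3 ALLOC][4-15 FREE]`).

Answer: [0-10 ALLOC][11-40 FREE]

Derivation:
Op 1: a = malloc(10) -> a = 0; heap: [0-9 ALLOC][10-40 FREE]
Op 2: free(a) -> (freed a); heap: [0-40 FREE]
Op 3: b = malloc(2) -> b = 0; heap: [0-1 ALLOC][2-40 FREE]
Op 4: b = realloc(b, 11) -> b = 0; heap: [0-10 ALLOC][11-40 FREE]
Op 5: c = malloc(6) -> c = 11; heap: [0-10 ALLOC][11-16 ALLOC][17-40 FREE]
Op 6: c = realloc(c, 17) -> c = 11; heap: [0-10 ALLOC][11-27 ALLOC][28-40 FREE]
Op 7: b = realloc(b, 15) -> NULL (b unchanged); heap: [0-10 ALLOC][11-27 ALLOC][28-40 FREE]
free(c): c = 11 -> block [11-27 ALLOC]; mark free, coalesce with adjacent free neighbors -> [0-10 ALLOC][11-40 FREE]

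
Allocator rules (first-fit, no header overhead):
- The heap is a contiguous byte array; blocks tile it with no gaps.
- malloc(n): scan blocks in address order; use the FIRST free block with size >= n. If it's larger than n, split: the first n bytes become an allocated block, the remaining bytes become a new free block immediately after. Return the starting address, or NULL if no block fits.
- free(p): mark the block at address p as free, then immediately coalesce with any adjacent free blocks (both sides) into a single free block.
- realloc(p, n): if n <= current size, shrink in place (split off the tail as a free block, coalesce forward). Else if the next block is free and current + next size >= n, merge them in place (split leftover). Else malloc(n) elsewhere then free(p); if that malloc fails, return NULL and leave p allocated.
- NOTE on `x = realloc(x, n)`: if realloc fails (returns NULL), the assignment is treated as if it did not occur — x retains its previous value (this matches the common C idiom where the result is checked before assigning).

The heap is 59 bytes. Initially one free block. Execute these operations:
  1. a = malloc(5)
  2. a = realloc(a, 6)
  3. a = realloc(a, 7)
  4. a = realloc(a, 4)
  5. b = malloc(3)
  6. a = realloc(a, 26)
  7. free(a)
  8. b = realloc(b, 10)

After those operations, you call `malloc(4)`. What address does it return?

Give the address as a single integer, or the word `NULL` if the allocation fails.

Answer: 0

Derivation:
Op 1: a = malloc(5) -> a = 0; heap: [0-4 ALLOC][5-58 FREE]
Op 2: a = realloc(a, 6) -> a = 0; heap: [0-5 ALLOC][6-58 FREE]
Op 3: a = realloc(a, 7) -> a = 0; heap: [0-6 ALLOC][7-58 FREE]
Op 4: a = realloc(a, 4) -> a = 0; heap: [0-3 ALLOC][4-58 FREE]
Op 5: b = malloc(3) -> b = 4; heap: [0-3 ALLOC][4-6 ALLOC][7-58 FREE]
Op 6: a = realloc(a, 26) -> a = 7; heap: [0-3 FREE][4-6 ALLOC][7-32 ALLOC][33-58 FREE]
Op 7: free(a) -> (freed a); heap: [0-3 FREE][4-6 ALLOC][7-58 FREE]
Op 8: b = realloc(b, 10) -> b = 4; heap: [0-3 FREE][4-13 ALLOC][14-58 FREE]
malloc(4): first-fit scan over [0-3 FREE][4-13 ALLOC][14-58 FREE] -> 0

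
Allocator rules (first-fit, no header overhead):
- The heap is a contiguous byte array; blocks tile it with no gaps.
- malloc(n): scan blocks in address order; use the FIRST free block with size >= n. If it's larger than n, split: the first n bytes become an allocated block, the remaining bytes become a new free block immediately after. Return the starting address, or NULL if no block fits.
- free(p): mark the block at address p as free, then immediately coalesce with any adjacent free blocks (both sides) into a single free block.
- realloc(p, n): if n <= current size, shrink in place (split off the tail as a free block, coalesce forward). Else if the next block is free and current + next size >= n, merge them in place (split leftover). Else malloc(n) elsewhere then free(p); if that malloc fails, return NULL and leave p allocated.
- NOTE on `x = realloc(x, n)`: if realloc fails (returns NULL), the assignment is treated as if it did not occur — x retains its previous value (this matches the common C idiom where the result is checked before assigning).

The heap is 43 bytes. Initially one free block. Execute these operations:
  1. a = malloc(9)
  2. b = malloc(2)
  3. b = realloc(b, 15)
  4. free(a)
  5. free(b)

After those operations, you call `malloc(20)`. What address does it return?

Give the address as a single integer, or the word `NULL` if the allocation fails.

Answer: 0

Derivation:
Op 1: a = malloc(9) -> a = 0; heap: [0-8 ALLOC][9-42 FREE]
Op 2: b = malloc(2) -> b = 9; heap: [0-8 ALLOC][9-10 ALLOC][11-42 FREE]
Op 3: b = realloc(b, 15) -> b = 9; heap: [0-8 ALLOC][9-23 ALLOC][24-42 FREE]
Op 4: free(a) -> (freed a); heap: [0-8 FREE][9-23 ALLOC][24-42 FREE]
Op 5: free(b) -> (freed b); heap: [0-42 FREE]
malloc(20): first-fit scan over [0-42 FREE] -> 0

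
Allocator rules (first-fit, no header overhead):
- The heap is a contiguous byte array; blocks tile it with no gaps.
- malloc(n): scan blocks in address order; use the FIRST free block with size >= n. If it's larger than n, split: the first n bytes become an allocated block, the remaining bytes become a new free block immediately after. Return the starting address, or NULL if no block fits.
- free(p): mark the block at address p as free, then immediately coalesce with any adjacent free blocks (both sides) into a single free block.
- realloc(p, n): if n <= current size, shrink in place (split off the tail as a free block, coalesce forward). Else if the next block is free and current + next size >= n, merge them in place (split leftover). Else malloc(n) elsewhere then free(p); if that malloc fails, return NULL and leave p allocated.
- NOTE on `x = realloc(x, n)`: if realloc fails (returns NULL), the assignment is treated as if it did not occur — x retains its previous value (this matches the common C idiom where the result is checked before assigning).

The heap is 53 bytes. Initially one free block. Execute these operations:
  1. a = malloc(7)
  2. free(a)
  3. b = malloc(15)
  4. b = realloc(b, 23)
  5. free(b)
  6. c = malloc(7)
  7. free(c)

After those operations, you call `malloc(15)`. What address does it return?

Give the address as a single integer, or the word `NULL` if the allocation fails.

Answer: 0

Derivation:
Op 1: a = malloc(7) -> a = 0; heap: [0-6 ALLOC][7-52 FREE]
Op 2: free(a) -> (freed a); heap: [0-52 FREE]
Op 3: b = malloc(15) -> b = 0; heap: [0-14 ALLOC][15-52 FREE]
Op 4: b = realloc(b, 23) -> b = 0; heap: [0-22 ALLOC][23-52 FREE]
Op 5: free(b) -> (freed b); heap: [0-52 FREE]
Op 6: c = malloc(7) -> c = 0; heap: [0-6 ALLOC][7-52 FREE]
Op 7: free(c) -> (freed c); heap: [0-52 FREE]
malloc(15): first-fit scan over [0-52 FREE] -> 0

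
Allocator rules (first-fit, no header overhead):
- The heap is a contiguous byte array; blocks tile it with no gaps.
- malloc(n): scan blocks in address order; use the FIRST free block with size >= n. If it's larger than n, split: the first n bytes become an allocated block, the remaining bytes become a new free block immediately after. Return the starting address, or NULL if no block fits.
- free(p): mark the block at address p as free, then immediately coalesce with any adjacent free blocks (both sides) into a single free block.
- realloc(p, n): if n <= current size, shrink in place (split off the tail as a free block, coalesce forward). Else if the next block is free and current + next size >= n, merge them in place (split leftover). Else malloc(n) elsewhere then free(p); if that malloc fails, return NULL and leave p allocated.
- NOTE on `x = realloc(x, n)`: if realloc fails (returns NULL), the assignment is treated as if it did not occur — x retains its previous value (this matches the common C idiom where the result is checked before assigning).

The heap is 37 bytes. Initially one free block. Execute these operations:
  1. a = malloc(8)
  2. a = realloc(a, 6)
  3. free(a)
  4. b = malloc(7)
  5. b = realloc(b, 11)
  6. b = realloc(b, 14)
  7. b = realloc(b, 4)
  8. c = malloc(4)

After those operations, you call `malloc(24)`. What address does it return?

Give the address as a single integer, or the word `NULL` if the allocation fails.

Op 1: a = malloc(8) -> a = 0; heap: [0-7 ALLOC][8-36 FREE]
Op 2: a = realloc(a, 6) -> a = 0; heap: [0-5 ALLOC][6-36 FREE]
Op 3: free(a) -> (freed a); heap: [0-36 FREE]
Op 4: b = malloc(7) -> b = 0; heap: [0-6 ALLOC][7-36 FREE]
Op 5: b = realloc(b, 11) -> b = 0; heap: [0-10 ALLOC][11-36 FREE]
Op 6: b = realloc(b, 14) -> b = 0; heap: [0-13 ALLOC][14-36 FREE]
Op 7: b = realloc(b, 4) -> b = 0; heap: [0-3 ALLOC][4-36 FREE]
Op 8: c = malloc(4) -> c = 4; heap: [0-3 ALLOC][4-7 ALLOC][8-36 FREE]
malloc(24): first-fit scan over [0-3 ALLOC][4-7 ALLOC][8-36 FREE] -> 8

Answer: 8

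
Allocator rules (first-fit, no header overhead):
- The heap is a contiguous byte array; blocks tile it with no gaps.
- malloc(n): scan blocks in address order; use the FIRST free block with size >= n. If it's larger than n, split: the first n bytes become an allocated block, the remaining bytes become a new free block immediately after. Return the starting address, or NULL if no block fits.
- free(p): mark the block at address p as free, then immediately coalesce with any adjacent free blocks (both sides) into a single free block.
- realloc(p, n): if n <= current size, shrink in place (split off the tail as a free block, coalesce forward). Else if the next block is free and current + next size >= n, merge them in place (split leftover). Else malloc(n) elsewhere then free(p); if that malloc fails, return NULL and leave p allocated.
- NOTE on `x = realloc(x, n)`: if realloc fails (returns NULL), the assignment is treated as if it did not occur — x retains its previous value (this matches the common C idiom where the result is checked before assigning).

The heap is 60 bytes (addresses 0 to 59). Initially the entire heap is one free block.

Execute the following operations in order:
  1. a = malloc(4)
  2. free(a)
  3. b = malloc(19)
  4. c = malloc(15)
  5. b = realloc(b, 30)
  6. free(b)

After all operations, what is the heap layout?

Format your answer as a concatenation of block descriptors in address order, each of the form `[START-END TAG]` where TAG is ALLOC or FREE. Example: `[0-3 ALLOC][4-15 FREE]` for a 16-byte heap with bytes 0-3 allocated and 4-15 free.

Op 1: a = malloc(4) -> a = 0; heap: [0-3 ALLOC][4-59 FREE]
Op 2: free(a) -> (freed a); heap: [0-59 FREE]
Op 3: b = malloc(19) -> b = 0; heap: [0-18 ALLOC][19-59 FREE]
Op 4: c = malloc(15) -> c = 19; heap: [0-18 ALLOC][19-33 ALLOC][34-59 FREE]
Op 5: b = realloc(b, 30) -> NULL (b unchanged); heap: [0-18 ALLOC][19-33 ALLOC][34-59 FREE]
Op 6: free(b) -> (freed b); heap: [0-18 FREE][19-33 ALLOC][34-59 FREE]

Answer: [0-18 FREE][19-33 ALLOC][34-59 FREE]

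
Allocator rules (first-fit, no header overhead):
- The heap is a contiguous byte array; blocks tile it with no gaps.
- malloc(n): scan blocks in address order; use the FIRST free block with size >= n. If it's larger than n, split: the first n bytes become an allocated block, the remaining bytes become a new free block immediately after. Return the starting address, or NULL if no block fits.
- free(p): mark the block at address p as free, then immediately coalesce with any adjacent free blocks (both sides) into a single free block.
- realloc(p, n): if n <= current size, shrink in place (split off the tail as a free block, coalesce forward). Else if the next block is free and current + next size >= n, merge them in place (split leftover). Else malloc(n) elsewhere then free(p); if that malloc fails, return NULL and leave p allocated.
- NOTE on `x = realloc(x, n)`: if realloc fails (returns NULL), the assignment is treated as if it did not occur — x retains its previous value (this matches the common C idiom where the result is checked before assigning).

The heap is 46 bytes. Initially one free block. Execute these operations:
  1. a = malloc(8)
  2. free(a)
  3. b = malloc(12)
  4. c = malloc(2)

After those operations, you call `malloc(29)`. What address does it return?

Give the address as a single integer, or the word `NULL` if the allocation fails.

Op 1: a = malloc(8) -> a = 0; heap: [0-7 ALLOC][8-45 FREE]
Op 2: free(a) -> (freed a); heap: [0-45 FREE]
Op 3: b = malloc(12) -> b = 0; heap: [0-11 ALLOC][12-45 FREE]
Op 4: c = malloc(2) -> c = 12; heap: [0-11 ALLOC][12-13 ALLOC][14-45 FREE]
malloc(29): first-fit scan over [0-11 ALLOC][12-13 ALLOC][14-45 FREE] -> 14

Answer: 14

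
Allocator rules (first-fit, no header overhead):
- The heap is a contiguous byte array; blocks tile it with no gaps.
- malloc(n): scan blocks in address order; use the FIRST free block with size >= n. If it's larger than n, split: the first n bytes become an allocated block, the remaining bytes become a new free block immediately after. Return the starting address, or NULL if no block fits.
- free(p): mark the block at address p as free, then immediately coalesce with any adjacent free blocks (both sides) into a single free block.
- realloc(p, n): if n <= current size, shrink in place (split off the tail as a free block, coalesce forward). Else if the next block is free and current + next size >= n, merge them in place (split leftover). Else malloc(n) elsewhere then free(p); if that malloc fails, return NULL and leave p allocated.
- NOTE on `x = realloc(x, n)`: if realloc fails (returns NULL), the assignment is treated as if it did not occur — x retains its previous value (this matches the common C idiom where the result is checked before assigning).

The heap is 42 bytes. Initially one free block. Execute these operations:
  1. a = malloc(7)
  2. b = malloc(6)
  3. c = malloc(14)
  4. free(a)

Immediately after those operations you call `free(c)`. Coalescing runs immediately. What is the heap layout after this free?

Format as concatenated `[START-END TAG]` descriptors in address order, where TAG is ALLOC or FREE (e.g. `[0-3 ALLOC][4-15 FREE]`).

Answer: [0-6 FREE][7-12 ALLOC][13-41 FREE]

Derivation:
Op 1: a = malloc(7) -> a = 0; heap: [0-6 ALLOC][7-41 FREE]
Op 2: b = malloc(6) -> b = 7; heap: [0-6 ALLOC][7-12 ALLOC][13-41 FREE]
Op 3: c = malloc(14) -> c = 13; heap: [0-6 ALLOC][7-12 ALLOC][13-26 ALLOC][27-41 FREE]
Op 4: free(a) -> (freed a); heap: [0-6 FREE][7-12 ALLOC][13-26 ALLOC][27-41 FREE]
free(c): c = 13 -> block [13-26 ALLOC]; mark free, coalesce with adjacent free neighbors -> [0-6 FREE][7-12 ALLOC][13-41 FREE]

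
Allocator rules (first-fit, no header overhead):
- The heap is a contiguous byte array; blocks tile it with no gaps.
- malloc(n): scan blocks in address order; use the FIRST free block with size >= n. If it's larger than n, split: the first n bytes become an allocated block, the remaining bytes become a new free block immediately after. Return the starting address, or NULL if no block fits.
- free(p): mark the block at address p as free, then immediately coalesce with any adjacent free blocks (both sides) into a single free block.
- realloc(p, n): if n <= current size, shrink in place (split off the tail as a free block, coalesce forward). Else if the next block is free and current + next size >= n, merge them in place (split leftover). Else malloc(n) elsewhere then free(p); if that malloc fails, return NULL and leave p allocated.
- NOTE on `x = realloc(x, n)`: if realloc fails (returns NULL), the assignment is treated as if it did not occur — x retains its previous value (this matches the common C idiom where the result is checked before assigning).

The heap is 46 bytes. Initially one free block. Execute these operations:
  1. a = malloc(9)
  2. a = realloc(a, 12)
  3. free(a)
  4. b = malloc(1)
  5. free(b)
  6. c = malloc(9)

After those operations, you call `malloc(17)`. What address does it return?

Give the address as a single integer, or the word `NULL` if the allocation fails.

Answer: 9

Derivation:
Op 1: a = malloc(9) -> a = 0; heap: [0-8 ALLOC][9-45 FREE]
Op 2: a = realloc(a, 12) -> a = 0; heap: [0-11 ALLOC][12-45 FREE]
Op 3: free(a) -> (freed a); heap: [0-45 FREE]
Op 4: b = malloc(1) -> b = 0; heap: [0-0 ALLOC][1-45 FREE]
Op 5: free(b) -> (freed b); heap: [0-45 FREE]
Op 6: c = malloc(9) -> c = 0; heap: [0-8 ALLOC][9-45 FREE]
malloc(17): first-fit scan over [0-8 ALLOC][9-45 FREE] -> 9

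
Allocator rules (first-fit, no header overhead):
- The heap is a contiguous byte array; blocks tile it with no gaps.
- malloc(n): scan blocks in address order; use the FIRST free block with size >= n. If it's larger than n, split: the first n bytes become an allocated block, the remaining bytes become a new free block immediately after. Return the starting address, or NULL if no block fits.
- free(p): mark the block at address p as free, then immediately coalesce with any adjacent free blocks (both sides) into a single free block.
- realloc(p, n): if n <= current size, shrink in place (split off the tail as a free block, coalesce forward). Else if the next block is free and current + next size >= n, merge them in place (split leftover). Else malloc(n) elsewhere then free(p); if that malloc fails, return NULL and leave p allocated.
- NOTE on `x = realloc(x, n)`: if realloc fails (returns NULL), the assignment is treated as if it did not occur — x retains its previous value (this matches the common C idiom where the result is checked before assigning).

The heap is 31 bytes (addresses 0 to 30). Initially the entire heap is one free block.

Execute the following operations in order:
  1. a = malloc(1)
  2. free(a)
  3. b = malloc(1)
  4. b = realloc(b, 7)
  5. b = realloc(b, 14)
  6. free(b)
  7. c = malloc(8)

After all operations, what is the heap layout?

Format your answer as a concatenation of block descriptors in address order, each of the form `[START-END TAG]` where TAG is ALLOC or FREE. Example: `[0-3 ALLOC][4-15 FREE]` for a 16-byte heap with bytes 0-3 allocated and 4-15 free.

Answer: [0-7 ALLOC][8-30 FREE]

Derivation:
Op 1: a = malloc(1) -> a = 0; heap: [0-0 ALLOC][1-30 FREE]
Op 2: free(a) -> (freed a); heap: [0-30 FREE]
Op 3: b = malloc(1) -> b = 0; heap: [0-0 ALLOC][1-30 FREE]
Op 4: b = realloc(b, 7) -> b = 0; heap: [0-6 ALLOC][7-30 FREE]
Op 5: b = realloc(b, 14) -> b = 0; heap: [0-13 ALLOC][14-30 FREE]
Op 6: free(b) -> (freed b); heap: [0-30 FREE]
Op 7: c = malloc(8) -> c = 0; heap: [0-7 ALLOC][8-30 FREE]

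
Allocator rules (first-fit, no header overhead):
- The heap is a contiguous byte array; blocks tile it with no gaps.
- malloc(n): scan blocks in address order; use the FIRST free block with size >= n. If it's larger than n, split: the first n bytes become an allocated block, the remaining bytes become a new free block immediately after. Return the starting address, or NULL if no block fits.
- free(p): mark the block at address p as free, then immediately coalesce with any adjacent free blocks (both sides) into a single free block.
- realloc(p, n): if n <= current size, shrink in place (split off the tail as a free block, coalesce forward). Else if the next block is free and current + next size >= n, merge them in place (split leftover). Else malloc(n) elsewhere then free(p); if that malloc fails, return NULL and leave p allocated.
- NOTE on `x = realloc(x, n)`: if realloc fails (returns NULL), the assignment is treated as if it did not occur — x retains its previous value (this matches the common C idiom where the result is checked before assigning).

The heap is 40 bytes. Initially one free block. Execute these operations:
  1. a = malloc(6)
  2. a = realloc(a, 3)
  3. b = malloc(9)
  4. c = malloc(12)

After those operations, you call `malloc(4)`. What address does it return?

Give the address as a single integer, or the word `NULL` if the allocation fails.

Op 1: a = malloc(6) -> a = 0; heap: [0-5 ALLOC][6-39 FREE]
Op 2: a = realloc(a, 3) -> a = 0; heap: [0-2 ALLOC][3-39 FREE]
Op 3: b = malloc(9) -> b = 3; heap: [0-2 ALLOC][3-11 ALLOC][12-39 FREE]
Op 4: c = malloc(12) -> c = 12; heap: [0-2 ALLOC][3-11 ALLOC][12-23 ALLOC][24-39 FREE]
malloc(4): first-fit scan over [0-2 ALLOC][3-11 ALLOC][12-23 ALLOC][24-39 FREE] -> 24

Answer: 24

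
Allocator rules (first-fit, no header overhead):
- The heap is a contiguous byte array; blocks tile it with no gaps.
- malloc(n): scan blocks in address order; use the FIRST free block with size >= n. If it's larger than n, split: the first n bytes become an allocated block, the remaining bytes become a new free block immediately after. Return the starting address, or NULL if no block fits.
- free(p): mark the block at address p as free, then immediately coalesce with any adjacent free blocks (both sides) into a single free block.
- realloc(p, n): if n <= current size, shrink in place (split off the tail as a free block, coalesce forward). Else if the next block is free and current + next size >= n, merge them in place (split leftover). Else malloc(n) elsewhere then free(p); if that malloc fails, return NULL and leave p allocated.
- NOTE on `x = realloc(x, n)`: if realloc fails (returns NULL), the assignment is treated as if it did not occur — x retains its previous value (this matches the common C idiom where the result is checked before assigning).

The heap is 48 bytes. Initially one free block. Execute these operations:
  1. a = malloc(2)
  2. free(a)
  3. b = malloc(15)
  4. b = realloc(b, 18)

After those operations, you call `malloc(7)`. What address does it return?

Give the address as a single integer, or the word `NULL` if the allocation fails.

Answer: 18

Derivation:
Op 1: a = malloc(2) -> a = 0; heap: [0-1 ALLOC][2-47 FREE]
Op 2: free(a) -> (freed a); heap: [0-47 FREE]
Op 3: b = malloc(15) -> b = 0; heap: [0-14 ALLOC][15-47 FREE]
Op 4: b = realloc(b, 18) -> b = 0; heap: [0-17 ALLOC][18-47 FREE]
malloc(7): first-fit scan over [0-17 ALLOC][18-47 FREE] -> 18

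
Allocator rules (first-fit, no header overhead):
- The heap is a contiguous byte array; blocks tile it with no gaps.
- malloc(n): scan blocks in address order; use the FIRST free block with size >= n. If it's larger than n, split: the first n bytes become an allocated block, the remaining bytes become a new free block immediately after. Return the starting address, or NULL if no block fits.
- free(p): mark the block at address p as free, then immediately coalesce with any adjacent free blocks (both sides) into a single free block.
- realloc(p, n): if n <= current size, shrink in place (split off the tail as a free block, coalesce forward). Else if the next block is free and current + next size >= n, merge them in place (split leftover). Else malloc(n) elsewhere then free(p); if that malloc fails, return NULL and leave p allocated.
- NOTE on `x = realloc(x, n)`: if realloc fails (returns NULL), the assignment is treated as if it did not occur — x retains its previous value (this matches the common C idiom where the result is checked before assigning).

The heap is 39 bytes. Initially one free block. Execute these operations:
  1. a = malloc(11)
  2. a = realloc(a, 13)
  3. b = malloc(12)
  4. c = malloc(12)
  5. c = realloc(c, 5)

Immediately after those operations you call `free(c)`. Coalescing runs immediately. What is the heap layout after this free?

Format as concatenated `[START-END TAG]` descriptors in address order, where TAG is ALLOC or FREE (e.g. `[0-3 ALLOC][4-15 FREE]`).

Answer: [0-12 ALLOC][13-24 ALLOC][25-38 FREE]

Derivation:
Op 1: a = malloc(11) -> a = 0; heap: [0-10 ALLOC][11-38 FREE]
Op 2: a = realloc(a, 13) -> a = 0; heap: [0-12 ALLOC][13-38 FREE]
Op 3: b = malloc(12) -> b = 13; heap: [0-12 ALLOC][13-24 ALLOC][25-38 FREE]
Op 4: c = malloc(12) -> c = 25; heap: [0-12 ALLOC][13-24 ALLOC][25-36 ALLOC][37-38 FREE]
Op 5: c = realloc(c, 5) -> c = 25; heap: [0-12 ALLOC][13-24 ALLOC][25-29 ALLOC][30-38 FREE]
free(c): c = 25 -> block [25-29 ALLOC]; mark free, coalesce with adjacent free neighbors -> [0-12 ALLOC][13-24 ALLOC][25-38 FREE]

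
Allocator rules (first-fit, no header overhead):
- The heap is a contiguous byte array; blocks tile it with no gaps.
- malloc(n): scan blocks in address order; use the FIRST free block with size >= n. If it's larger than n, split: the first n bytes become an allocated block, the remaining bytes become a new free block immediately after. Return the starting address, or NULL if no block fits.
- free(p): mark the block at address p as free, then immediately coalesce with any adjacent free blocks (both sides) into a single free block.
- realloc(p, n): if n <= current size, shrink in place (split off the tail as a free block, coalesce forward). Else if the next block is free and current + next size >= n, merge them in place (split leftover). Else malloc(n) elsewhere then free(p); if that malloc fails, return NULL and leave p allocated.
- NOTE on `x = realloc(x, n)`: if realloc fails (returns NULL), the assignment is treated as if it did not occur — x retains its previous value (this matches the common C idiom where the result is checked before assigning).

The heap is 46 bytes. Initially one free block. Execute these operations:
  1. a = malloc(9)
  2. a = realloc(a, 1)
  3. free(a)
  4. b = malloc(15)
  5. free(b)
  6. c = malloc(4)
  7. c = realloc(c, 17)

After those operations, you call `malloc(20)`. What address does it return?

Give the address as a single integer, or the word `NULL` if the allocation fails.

Op 1: a = malloc(9) -> a = 0; heap: [0-8 ALLOC][9-45 FREE]
Op 2: a = realloc(a, 1) -> a = 0; heap: [0-0 ALLOC][1-45 FREE]
Op 3: free(a) -> (freed a); heap: [0-45 FREE]
Op 4: b = malloc(15) -> b = 0; heap: [0-14 ALLOC][15-45 FREE]
Op 5: free(b) -> (freed b); heap: [0-45 FREE]
Op 6: c = malloc(4) -> c = 0; heap: [0-3 ALLOC][4-45 FREE]
Op 7: c = realloc(c, 17) -> c = 0; heap: [0-16 ALLOC][17-45 FREE]
malloc(20): first-fit scan over [0-16 ALLOC][17-45 FREE] -> 17

Answer: 17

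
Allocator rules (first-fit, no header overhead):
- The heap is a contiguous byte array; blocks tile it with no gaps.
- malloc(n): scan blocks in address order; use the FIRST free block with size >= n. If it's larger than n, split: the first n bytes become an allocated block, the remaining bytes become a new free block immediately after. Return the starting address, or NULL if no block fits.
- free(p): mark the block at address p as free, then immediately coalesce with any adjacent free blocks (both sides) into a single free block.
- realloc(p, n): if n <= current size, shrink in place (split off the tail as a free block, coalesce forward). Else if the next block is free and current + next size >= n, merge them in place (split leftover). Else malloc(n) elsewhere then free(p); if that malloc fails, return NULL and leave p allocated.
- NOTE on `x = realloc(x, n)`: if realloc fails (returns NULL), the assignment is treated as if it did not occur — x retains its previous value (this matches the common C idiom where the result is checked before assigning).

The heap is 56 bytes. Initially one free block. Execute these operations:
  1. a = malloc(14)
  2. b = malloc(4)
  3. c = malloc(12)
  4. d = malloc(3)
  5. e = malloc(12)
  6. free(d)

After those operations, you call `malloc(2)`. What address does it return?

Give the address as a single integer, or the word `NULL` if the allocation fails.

Op 1: a = malloc(14) -> a = 0; heap: [0-13 ALLOC][14-55 FREE]
Op 2: b = malloc(4) -> b = 14; heap: [0-13 ALLOC][14-17 ALLOC][18-55 FREE]
Op 3: c = malloc(12) -> c = 18; heap: [0-13 ALLOC][14-17 ALLOC][18-29 ALLOC][30-55 FREE]
Op 4: d = malloc(3) -> d = 30; heap: [0-13 ALLOC][14-17 ALLOC][18-29 ALLOC][30-32 ALLOC][33-55 FREE]
Op 5: e = malloc(12) -> e = 33; heap: [0-13 ALLOC][14-17 ALLOC][18-29 ALLOC][30-32 ALLOC][33-44 ALLOC][45-55 FREE]
Op 6: free(d) -> (freed d); heap: [0-13 ALLOC][14-17 ALLOC][18-29 ALLOC][30-32 FREE][33-44 ALLOC][45-55 FREE]
malloc(2): first-fit scan over [0-13 ALLOC][14-17 ALLOC][18-29 ALLOC][30-32 FREE][33-44 ALLOC][45-55 FREE] -> 30

Answer: 30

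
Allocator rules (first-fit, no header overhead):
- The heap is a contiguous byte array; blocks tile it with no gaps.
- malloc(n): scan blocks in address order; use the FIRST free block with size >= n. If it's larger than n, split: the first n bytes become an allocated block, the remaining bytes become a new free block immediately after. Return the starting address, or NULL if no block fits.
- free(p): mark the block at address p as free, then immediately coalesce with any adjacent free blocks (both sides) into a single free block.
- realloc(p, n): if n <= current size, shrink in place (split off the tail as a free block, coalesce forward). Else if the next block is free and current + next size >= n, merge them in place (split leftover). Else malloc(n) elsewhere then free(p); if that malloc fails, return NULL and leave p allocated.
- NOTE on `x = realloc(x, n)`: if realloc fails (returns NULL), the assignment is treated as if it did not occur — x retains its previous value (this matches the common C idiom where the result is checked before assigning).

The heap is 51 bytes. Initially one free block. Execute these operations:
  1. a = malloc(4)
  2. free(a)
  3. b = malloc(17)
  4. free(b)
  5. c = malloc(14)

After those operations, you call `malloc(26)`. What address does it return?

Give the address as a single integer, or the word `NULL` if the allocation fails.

Answer: 14

Derivation:
Op 1: a = malloc(4) -> a = 0; heap: [0-3 ALLOC][4-50 FREE]
Op 2: free(a) -> (freed a); heap: [0-50 FREE]
Op 3: b = malloc(17) -> b = 0; heap: [0-16 ALLOC][17-50 FREE]
Op 4: free(b) -> (freed b); heap: [0-50 FREE]
Op 5: c = malloc(14) -> c = 0; heap: [0-13 ALLOC][14-50 FREE]
malloc(26): first-fit scan over [0-13 ALLOC][14-50 FREE] -> 14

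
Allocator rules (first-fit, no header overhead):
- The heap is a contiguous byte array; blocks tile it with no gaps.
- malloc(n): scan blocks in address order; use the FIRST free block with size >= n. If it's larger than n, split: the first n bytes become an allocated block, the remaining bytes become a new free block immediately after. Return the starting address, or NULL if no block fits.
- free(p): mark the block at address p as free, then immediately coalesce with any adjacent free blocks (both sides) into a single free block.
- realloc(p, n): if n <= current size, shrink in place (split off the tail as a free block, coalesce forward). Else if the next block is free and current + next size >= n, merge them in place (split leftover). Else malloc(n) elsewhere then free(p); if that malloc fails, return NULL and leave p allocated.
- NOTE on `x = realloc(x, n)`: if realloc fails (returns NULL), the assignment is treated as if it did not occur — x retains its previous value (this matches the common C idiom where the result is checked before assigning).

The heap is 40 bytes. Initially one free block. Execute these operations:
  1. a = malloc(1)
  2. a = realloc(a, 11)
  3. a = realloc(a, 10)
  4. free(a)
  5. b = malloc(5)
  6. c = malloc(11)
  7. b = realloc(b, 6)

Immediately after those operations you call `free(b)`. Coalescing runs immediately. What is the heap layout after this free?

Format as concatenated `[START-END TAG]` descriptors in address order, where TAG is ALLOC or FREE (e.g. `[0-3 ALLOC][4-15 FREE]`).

Answer: [0-4 FREE][5-15 ALLOC][16-39 FREE]

Derivation:
Op 1: a = malloc(1) -> a = 0; heap: [0-0 ALLOC][1-39 FREE]
Op 2: a = realloc(a, 11) -> a = 0; heap: [0-10 ALLOC][11-39 FREE]
Op 3: a = realloc(a, 10) -> a = 0; heap: [0-9 ALLOC][10-39 FREE]
Op 4: free(a) -> (freed a); heap: [0-39 FREE]
Op 5: b = malloc(5) -> b = 0; heap: [0-4 ALLOC][5-39 FREE]
Op 6: c = malloc(11) -> c = 5; heap: [0-4 ALLOC][5-15 ALLOC][16-39 FREE]
Op 7: b = realloc(b, 6) -> b = 16; heap: [0-4 FREE][5-15 ALLOC][16-21 ALLOC][22-39 FREE]
free(b): b = 16 -> block [16-21 ALLOC]; mark free, coalesce with adjacent free neighbors -> [0-4 FREE][5-15 ALLOC][16-39 FREE]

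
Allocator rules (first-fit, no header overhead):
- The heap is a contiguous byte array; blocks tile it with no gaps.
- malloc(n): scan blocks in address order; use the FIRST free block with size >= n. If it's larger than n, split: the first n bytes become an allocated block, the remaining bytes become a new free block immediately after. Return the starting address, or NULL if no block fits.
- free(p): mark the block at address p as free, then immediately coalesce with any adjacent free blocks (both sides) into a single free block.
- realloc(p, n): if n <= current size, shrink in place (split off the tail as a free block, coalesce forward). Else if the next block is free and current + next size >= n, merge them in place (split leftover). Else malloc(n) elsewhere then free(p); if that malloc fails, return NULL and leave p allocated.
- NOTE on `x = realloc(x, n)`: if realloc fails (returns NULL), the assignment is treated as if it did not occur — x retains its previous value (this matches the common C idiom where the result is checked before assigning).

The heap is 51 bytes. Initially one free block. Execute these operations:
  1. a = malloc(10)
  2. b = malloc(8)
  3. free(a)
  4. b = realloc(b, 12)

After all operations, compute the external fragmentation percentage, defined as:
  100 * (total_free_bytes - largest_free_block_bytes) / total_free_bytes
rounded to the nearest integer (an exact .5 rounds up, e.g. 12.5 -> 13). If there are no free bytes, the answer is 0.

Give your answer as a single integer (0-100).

Op 1: a = malloc(10) -> a = 0; heap: [0-9 ALLOC][10-50 FREE]
Op 2: b = malloc(8) -> b = 10; heap: [0-9 ALLOC][10-17 ALLOC][18-50 FREE]
Op 3: free(a) -> (freed a); heap: [0-9 FREE][10-17 ALLOC][18-50 FREE]
Op 4: b = realloc(b, 12) -> b = 10; heap: [0-9 FREE][10-21 ALLOC][22-50 FREE]
Free blocks: [10 29] total_free=39 largest=29 -> 100*(39-29)/39 = 1000/39 ≈ 25.641 -> rounds to 26

Answer: 26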